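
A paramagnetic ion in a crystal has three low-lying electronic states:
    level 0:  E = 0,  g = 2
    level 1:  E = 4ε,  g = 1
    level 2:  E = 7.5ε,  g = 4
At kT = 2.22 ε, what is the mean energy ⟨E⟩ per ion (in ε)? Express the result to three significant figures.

0.731 ε

Eᵢ/kT = 0, 1.8018, 3.3784.
Z = Σ gᵢe^(−Eᵢ/kT) = 2·e^(−0) + 1·e^(−1.8018) + 4·e^(−3.3784) = 2.0000 + 0.16500 + 0.13641 = 2.3014.
⟨E⟩ = Σ Eᵢ gᵢe^(−Eᵢ/kT) / Z = (0·2.0000 + 4·0.16500 + 7.5·0.13641) / 2.3014 = 0.731 ε.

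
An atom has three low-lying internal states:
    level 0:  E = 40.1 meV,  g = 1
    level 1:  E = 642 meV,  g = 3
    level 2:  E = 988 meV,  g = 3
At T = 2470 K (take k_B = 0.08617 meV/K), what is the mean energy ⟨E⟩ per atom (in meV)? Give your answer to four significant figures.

k_BT = 0.08617 × 2470 K = 212.840 meV.
Eᵢ/kT = 0.188404, 3.01635, 4.64198.
Z = Σ gᵢe^(−Eᵢ/kT) = 1·e^(−0.188404) + 3·e^(−3.01635) + 3·e^(−4.64198) = 0.828280 + 0.146939 + 0.0289158 = 1.00413.
⟨E⟩ = Σ Eᵢ gᵢe^(−Eᵢ/kT) / Z = (40.1·0.828280 + 642·0.146939 + 988·0.0289158) / 1.00413 = 155.5 meV.

155.5 meV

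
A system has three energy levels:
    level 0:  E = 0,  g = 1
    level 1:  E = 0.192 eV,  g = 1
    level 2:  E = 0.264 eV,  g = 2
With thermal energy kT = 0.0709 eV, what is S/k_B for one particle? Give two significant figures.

0.43

Eᵢ/kT = 0, 2.708, 3.724.
Z = Σ gᵢe^(−Eᵢ/kT) = 1·e^(−0) + 1·e^(−2.708) + 2·e^(−3.724) = 1.000 + 0.06667 + 0.04827 = 1.115.
⟨E⟩ = Σ EᵢPᵢ = 0.02291 eV.
S/k_B = ln Z + ⟨E⟩/kT = ln(1.115) + 0.02291/0.0709 = 0.1089 + 0.3231 = 0.43.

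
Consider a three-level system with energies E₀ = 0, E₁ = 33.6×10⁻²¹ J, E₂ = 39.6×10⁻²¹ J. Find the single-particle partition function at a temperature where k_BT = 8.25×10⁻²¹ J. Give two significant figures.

Z = 1.0

Eᵢ/kT = 0, 4.073, 4.800.
Z = Σ e^(−Eᵢ/kT) = e^(−0) + e^(−4.073) + e^(−4.800) = 1.000 + 0.01703 + 0.008230 = 1.025.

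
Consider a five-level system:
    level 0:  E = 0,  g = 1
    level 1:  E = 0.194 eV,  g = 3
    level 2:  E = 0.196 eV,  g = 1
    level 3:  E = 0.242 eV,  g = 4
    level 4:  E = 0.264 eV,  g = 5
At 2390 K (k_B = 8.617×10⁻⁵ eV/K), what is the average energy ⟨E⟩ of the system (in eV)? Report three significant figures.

0.187 eV

k_BT = 8.617×10⁻⁵ × 2390 K = 0.20595 eV.
Eᵢ/kT = 0, 0.94198, 0.95169, 1.1750, 1.2819.
Z = Σ gᵢe^(−Eᵢ/kT) = 1·e^(−0) + 3·e^(−0.94198) + 1·e^(−0.95169) + 4·e^(−1.1750) + 5·e^(−1.2819) = 1.0000 + 1.1696 + 0.38609 + 1.2353 + 1.3875 = 5.1785.
⟨E⟩ = Σ Eᵢ gᵢe^(−Eᵢ/kT) / Z = (0·1.0000 + 0.194·1.1696 + 0.196·0.38609 + 0.242·1.2353 + 0.264·1.3875) / 5.1785 = 0.187 eV.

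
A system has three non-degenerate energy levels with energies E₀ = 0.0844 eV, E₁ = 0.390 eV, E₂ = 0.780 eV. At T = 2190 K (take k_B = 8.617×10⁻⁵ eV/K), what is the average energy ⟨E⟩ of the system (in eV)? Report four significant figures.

0.1481 eV

k_BT = 8.617×10⁻⁵ × 2190 K = 0.188712 eV.
Eᵢ/kT = 0.447242, 2.06664, 4.13328.
Z = Σ e^(−Eᵢ/kT) = e^(−0.447242) + e^(−2.06664) + e^(−4.13328) = 0.639389 + 0.126610 + 0.0160302 = 0.782029.
⟨E⟩ = Σ Eᵢ e^(−Eᵢ/kT) / Z = (0.0844·0.639389 + 0.390·0.126610 + 0.780·0.0160302) / 0.782029 = 0.1481 eV.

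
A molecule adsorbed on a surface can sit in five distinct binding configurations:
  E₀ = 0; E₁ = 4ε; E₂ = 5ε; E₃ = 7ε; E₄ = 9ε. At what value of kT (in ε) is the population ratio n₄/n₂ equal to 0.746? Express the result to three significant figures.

13.7 ε

n₄/n₂ = exp[−(E₄−E₂)/kT] = 0.746.
⇒ (E₄−E₂)/kT = ln(1/0.746) = ln(1.3405) = 0.29304.
kT = 4ε / 0.29304 = 13.7 ε.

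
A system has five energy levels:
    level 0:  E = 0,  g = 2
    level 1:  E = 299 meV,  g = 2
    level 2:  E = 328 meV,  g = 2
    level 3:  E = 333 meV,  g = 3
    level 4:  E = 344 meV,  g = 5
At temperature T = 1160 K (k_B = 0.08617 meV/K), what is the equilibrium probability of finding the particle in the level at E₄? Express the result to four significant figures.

0.06553

k_BT = 0.08617 × 1160 K = 99.9572 meV.
Eᵢ/kT = 0, 2.99128, 3.28140, 3.33143, 3.44147.
Z = Σ gᵢe^(−Eᵢ/kT) = 2·e^(−0) + 2·e^(−2.99128) + 2·e^(−3.28140) + 3·e^(−3.33143) + 5·e^(−3.44147) = 2.00000 + 0.100446 + 0.0751512 + 0.107226 + 0.160088 = 2.44291.
P₄ = g₄ e^(−E₄/kT) / Z = 0.160088/2.44291 = 0.06553.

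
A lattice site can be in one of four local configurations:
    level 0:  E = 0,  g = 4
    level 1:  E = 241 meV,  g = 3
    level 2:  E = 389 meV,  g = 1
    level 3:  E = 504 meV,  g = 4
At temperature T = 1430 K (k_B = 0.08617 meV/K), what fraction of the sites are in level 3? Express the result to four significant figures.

k_BT = 0.08617 × 1430 K = 123.223 meV.
Eᵢ/kT = 0, 1.95580, 3.15688, 4.09015.
Z = Σ gᵢe^(−Eᵢ/kT) = 4·e^(−0) + 3·e^(−1.95580) + 1·e^(−3.15688) + 4·e^(−4.09015) = 4.00000 + 0.424354 + 0.0425583 + 0.0669469 = 4.53386.
P₃ = g₃ e^(−E₃/kT) / Z = 0.0669469/4.53386 = 0.01477.

0.01477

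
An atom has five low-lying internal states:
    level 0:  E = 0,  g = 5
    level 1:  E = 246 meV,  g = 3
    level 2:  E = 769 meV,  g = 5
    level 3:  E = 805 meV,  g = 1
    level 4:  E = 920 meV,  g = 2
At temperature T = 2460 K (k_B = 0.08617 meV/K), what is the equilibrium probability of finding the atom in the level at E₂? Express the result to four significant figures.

k_BT = 0.08617 × 2460 K = 211.978 meV.
Eᵢ/kT = 0, 1.16050, 3.62773, 3.79756, 4.34007.
Z = Σ gᵢe^(−Eᵢ/kT) = 5·e^(−0) + 3·e^(−1.16050) + 5·e^(−3.62773) + 1·e^(−3.79756) + 2·e^(−4.34007) = 5.00000 + 0.939988 + 0.132882 + 0.0224254 + 0.0260712 = 6.12137.
P₂ = g₂ e^(−E₂/kT) / Z = 0.132882/6.12137 = 0.02171.

0.02171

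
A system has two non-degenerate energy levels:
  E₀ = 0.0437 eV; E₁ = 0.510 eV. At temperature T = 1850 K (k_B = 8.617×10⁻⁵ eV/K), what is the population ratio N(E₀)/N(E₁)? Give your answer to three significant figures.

18.6

k_BT = 8.617×10⁻⁵ × 1850 K = 0.15941 eV.
n₀/n₁ = exp[−(E₀−E₁)/kT] = exp(−(-0.4663 eV)/(0.15941 eV)) = exp(2.9252) = 18.6.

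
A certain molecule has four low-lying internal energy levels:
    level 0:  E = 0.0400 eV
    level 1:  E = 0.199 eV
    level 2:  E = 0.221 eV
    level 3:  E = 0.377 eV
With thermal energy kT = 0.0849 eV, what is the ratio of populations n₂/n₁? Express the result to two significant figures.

n₂/n₁ = exp[−(E₂−E₁)/kT] = exp(−(0.022 eV)/(0.0849 eV)) = exp(-0.2591) = 0.77.

0.77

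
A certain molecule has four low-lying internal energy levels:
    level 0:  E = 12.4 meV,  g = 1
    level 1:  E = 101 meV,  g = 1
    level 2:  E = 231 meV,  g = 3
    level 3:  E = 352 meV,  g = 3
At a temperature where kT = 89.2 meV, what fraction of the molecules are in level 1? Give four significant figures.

0.2184

Eᵢ/kT = 0.139013, 1.13229, 2.58969, 3.94619.
Z = Σ gᵢe^(−Eᵢ/kT) = 1·e^(−0.139013) + 1·e^(−1.13229) + 3·e^(−2.58969) + 3·e^(−3.94619) = 0.870217 + 0.322294 + 0.225130 + 0.0579846 = 1.47563.
P₁ = g₁ e^(−E₁/kT) / Z = 0.322294/1.47563 = 0.2184.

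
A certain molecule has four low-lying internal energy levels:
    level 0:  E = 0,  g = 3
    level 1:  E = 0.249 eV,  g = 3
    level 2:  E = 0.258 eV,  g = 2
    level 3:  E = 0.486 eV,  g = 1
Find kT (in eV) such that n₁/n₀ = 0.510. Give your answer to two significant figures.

0.37 eV

n₁/n₀ = (g₁/g₀) exp[−(E₁−E₀)/kT] = 0.510.
⇒ (E₁−E₀)/kT = ln((3/3)/0.510) = ln(1.961) = 0.6735.
kT = 0.249 eV / 0.6735 = 0.37 eV.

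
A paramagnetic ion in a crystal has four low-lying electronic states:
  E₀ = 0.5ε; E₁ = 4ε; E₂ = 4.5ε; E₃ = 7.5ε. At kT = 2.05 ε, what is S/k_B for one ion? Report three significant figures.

Eᵢ/kT = 0.24390, 1.9512, 2.1951, 3.6585.
Z = Σ e^(−Eᵢ/kT) = e^(−0.24390) + e^(−1.9512) + e^(−2.1951) + e^(−3.6585) = 0.78357 + 0.14210 + 0.11135 + 0.025771 = 1.0628.
⟨E⟩ = Σ EᵢPᵢ = 1.5568 ε.
S/k_B = ln Z + ⟨E⟩/kT = ln(1.0628) + 1.5568/2.05 = 0.060907 + 0.75941 = 0.820.

0.820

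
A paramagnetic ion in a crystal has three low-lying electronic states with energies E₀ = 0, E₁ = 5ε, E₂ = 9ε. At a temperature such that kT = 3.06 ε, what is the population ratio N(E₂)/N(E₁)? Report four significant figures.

n₂/n₁ = exp[−(E₂−E₁)/kT] = exp(−(4ε)/(3.06ε)) = exp(-1.30719) = 0.2706.

0.2706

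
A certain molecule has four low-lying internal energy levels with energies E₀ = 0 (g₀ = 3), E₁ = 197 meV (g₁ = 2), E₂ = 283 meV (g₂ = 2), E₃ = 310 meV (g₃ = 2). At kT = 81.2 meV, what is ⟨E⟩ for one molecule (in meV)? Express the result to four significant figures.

Eᵢ/kT = 0, 2.42611, 3.48522, 3.81773.
Z = Σ gᵢe^(−Eᵢ/kT) = 3·e^(−0) + 2·e^(−2.42611) + 2·e^(−3.48522) + 2·e^(−3.81773) = 3.00000 + 0.176760 + 0.0612940 + 0.0439553 = 3.28201.
⟨E⟩ = Σ Eᵢ gᵢe^(−Eᵢ/kT) / Z = (0·3.00000 + 197·0.176760 + 283·0.0612940 + 310·0.0439553) / 3.28201 = 20.05 meV.

20.05 meV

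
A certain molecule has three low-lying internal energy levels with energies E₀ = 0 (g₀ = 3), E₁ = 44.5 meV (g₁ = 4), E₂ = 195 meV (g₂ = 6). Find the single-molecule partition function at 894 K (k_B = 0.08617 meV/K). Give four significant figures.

k_BT = 0.08617 × 894 K = 77.0360 meV.
Eᵢ/kT = 0, 0.577652, 2.53128.
Z = Σ gᵢe^(−Eᵢ/kT) = 3·e^(−0) + 4·e^(−0.577652) + 6·e^(−2.53128) = 3.00000 + 2.24486 + 0.477343 = 5.72220.

Z = 5.722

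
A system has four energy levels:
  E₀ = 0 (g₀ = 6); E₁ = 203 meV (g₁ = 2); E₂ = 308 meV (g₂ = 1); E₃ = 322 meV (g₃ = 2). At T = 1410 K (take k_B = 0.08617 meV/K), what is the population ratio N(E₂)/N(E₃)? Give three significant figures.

0.561

k_BT = 0.08617 × 1410 K = 121.50 meV.
n₂/n₃ = (g₂/g₃) exp[−(E₂−E₃)/kT] = (1/2) × exp(−(-14 meV)/(121.50 meV)) = (1/2) × exp(0.11523) = 0.561.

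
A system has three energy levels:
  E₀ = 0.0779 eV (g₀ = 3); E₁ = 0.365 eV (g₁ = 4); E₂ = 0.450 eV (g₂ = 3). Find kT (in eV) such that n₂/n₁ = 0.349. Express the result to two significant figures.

n₂/n₁ = (g₂/g₁) exp[−(E₂−E₁)/kT] = 0.349.
⇒ (E₂−E₁)/kT = ln((3/4)/0.349) = ln(2.149) = 0.7650.
kT = 0.085 eV / 0.7650 = 0.11 eV.

0.11 eV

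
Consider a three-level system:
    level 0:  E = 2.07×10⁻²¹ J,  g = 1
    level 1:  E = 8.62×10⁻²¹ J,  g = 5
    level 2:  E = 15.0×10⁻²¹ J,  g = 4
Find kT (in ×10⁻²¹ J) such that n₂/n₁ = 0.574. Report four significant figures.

n₂/n₁ = (g₂/g₁) exp[−(E₂−E₁)/kT] = 0.574.
⇒ (E₂−E₁)/kT = ln((4/5)/0.574) = ln(1.39373) = 0.331984.
kT = 6.38 ×10⁻²¹ J / 0.331984 = 19.22 ×10⁻²¹ J.

19.22 ×10⁻²¹ J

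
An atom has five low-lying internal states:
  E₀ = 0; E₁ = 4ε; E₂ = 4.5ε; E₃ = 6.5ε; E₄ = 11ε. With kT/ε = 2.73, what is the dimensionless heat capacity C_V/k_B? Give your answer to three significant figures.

0.813

Eᵢ/kT = 0, 1.4652, 1.6484, 2.3810, 4.0293.
Z = Σ e^(−Eᵢ/kT) = e^(−0) + e^(−1.4652) + e^(−1.6484) + e^(−2.3810) + e^(−4.0293) = 1.0000 + 0.23103 + 0.19236 + 0.092458 + 0.017787 = 1.5336.
⟨E⟩ = 1.6865 ε, ⟨E²⟩ = 8.9009 ε².
C_V/k_B = (⟨E²⟩ − ⟨E⟩²)/(kT)² = (8.9009 − 2.8443)/7.4529 = 0.813.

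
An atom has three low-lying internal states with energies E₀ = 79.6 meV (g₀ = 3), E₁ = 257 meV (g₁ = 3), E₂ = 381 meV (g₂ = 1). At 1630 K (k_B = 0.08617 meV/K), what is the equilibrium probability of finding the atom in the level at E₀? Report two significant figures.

0.76

k_BT = 0.08617 × 1630 K = 140.5 meV.
Eᵢ/kT = 0.5665, 1.829, 2.712.
Z = Σ gᵢe^(−Eᵢ/kT) = 3·e^(−0.5665) + 3·e^(−1.829) + 1·e^(−2.712) = 1.703 + 0.4817 + 0.06640 = 2.251.
P₀ = g₀ e^(−E₀/kT) / Z = 1.703/2.251 = 0.76.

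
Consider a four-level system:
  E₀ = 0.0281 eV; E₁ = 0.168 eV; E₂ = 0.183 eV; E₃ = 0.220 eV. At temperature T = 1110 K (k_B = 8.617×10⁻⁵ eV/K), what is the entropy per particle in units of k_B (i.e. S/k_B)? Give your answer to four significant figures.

1.041

k_BT = 8.617×10⁻⁵ × 1110 K = 0.0956487 eV.
Eᵢ/kT = 0.293783, 1.75643, 1.91325, 2.30008.
Z = Σ e^(−Eᵢ/kT) = e^(−0.293783) + e^(−1.75643) + e^(−1.91325) + e^(−2.30008) = 0.745438 + 0.172660 + 0.147600 + 0.100251 = 1.16595.
⟨E⟩ = Σ EᵢPᵢ = 0.0849262 eV.
S/k_B = ln Z + ⟨E⟩/kT = ln(1.16595) + 0.0849262/0.0956487 = 0.153536 + 0.887897 = 1.041.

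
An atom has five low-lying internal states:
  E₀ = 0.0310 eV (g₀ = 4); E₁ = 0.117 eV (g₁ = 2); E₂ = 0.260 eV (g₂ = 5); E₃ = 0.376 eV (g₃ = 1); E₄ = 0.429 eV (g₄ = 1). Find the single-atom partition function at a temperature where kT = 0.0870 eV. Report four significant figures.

Eᵢ/kT = 0.356322, 1.34483, 2.98851, 4.32184, 4.93103.
Z = Σ gᵢe^(−Eᵢ/kT) = 4·e^(−0.356322) + 2·e^(−1.34483) + 5·e^(−2.98851) + 1·e^(−4.32184) + 1·e^(−4.93103) = 2.80099 + 0.521168 + 0.251812 + 0.0132754 + 0.00721906 = 3.59446.

Z = 3.594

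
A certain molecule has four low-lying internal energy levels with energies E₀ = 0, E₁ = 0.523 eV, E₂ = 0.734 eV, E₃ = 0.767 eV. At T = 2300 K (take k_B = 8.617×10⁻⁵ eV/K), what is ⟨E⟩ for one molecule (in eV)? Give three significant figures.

0.0640 eV

k_BT = 8.617×10⁻⁵ × 2300 K = 0.19819 eV.
Eᵢ/kT = 0, 2.6389, 3.7035, 3.8700.
Z = Σ e^(−Eᵢ/kT) = e^(−0) + e^(−2.6389) + e^(−3.7035) + e^(−3.8700) = 1.0000 + 0.071440 + 0.024637 + 0.020858 = 1.1169.
⟨E⟩ = Σ Eᵢ e^(−Eᵢ/kT) / Z = (0·1.0000 + 0.523·0.071440 + 0.734·0.024637 + 0.767·0.020858) / 1.1169 = 0.0640 eV.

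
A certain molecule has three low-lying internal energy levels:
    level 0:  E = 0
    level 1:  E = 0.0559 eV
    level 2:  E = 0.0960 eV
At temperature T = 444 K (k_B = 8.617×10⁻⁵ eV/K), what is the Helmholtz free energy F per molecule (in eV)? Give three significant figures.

-0.0104 eV

k_BT = 8.617×10⁻⁵ × 444 K = 0.038259 eV.
Eᵢ/kT = 0, 1.4611, 2.5092.
Z = Σ e^(−Eᵢ/kT) = e^(−0) + e^(−1.4611) + e^(−2.5092) = 1.0000 + 0.23198 + 0.081333 = 1.3133.
F = −kT ln Z = −0.038259 × ln(1.3133) = −0.038259 × 0.27254 = -0.0104 eV.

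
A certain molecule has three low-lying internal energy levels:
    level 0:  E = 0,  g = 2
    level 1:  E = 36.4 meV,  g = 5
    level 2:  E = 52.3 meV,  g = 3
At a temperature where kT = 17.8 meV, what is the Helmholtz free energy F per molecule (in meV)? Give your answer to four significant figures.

-18.36 meV

Eᵢ/kT = 0, 2.04494, 2.93820.
Z = Σ gᵢe^(−Eᵢ/kT) = 2·e^(−0) + 5·e^(−2.04494) + 3·e^(−2.93820) = 2.00000 + 0.646940 + 0.158883 = 2.80582.
F = −kT ln Z = −17.8 × ln(2.80582) = −17.8 × 1.03170 = -18.36 meV.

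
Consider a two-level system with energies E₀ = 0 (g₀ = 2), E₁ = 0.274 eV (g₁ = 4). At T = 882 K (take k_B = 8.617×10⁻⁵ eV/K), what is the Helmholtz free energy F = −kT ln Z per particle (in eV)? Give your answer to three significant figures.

-0.0567 eV

k_BT = 8.617×10⁻⁵ × 882 K = 0.076002 eV.
Eᵢ/kT = 0, 3.6052.
Z = Σ gᵢe^(−Eᵢ/kT) = 2·e^(−0) + 4·e^(−3.6052) = 2.0000 + 0.10873 = 2.1087.
F = −kT ln Z = −0.076002 × ln(2.1087) = −0.076002 × 0.74607 = -0.0567 eV.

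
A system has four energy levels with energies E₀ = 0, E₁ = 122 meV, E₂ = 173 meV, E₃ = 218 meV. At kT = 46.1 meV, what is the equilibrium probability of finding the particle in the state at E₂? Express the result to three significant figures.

0.0213

Eᵢ/kT = 0, 2.6464, 3.7527, 4.7289.
Z = Σ e^(−Eᵢ/kT) = e^(−0) + e^(−2.6464) + e^(−3.7527) + e^(−4.7289) = 1.0000 + 0.070906 + 0.023454 + 0.0088362 = 1.1032.
P₂ = e^(−E₂/kT) / Z = 0.023454/1.1032 = 0.0213.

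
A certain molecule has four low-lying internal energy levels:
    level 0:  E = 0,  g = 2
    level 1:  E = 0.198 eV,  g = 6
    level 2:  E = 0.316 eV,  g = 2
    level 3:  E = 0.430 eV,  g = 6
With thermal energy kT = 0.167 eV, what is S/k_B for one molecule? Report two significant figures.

Eᵢ/kT = 0, 1.186, 1.892, 2.575.
Z = Σ gᵢe^(−Eᵢ/kT) = 2·e^(−0) + 6·e^(−1.186) + 2·e^(−1.892) + 6·e^(−2.575) = 2.000 + 1.833 + 0.3015 + 0.4569 = 4.591.
⟨E⟩ = Σ EᵢPᵢ = 0.1426 eV.
S/k_B = ln Z + ⟨E⟩/kT = ln(4.591) + 0.1426/0.167 = 1.524 + 0.8539 = 2.4.

2.4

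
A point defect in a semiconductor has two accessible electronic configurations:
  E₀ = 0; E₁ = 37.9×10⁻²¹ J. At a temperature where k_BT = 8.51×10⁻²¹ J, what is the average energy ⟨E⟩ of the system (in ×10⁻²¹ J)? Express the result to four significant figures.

Eᵢ/kT = 0, 4.45358.
Z = Σ e^(−Eᵢ/kT) = e^(−0) + e^(−4.45358) = 1.00000 + 0.0116368 = 1.01164.
⟨E⟩ = Σ Eᵢ e^(−Eᵢ/kT) / Z = (0·1.00000 + 37.9·0.0116368) / 1.01164 = 0.4360 ×10⁻²¹ J.

0.4360 ×10⁻²¹ J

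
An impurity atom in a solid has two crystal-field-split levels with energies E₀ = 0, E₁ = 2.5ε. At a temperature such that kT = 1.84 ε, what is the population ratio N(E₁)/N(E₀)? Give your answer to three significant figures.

0.257

n₁/n₀ = exp[−(E₁−E₀)/kT] = exp(−(2.5ε)/(1.84ε)) = exp(-1.3587) = 0.257.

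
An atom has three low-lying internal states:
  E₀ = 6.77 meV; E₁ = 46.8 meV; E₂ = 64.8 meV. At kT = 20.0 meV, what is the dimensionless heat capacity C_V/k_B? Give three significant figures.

Eᵢ/kT = 0.33850, 2.3400, 3.2400.
Z = Σ e^(−Eᵢ/kT) = e^(−0.33850) + e^(−2.3400) + e^(−3.2400) = 0.71284 + 0.096328 + 0.039164 = 0.84833.
⟨E⟩ = 13.994 meV, ⟨E²⟩ = 481.07 meV².
C_V/k_B = (⟨E²⟩ − ⟨E⟩²)/(kT)² = (481.07 − 195.83)/400.00 = 0.713.

0.713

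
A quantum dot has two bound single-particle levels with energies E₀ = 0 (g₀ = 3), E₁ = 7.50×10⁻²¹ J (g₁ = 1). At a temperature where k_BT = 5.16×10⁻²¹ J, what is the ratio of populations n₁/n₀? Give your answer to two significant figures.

n₁/n₀ = (g₁/g₀) exp[−(E₁−E₀)/kT] = (1/3) × exp(−(7.50 ×10⁻²¹ J)/(5.16 ×10⁻²¹ J)) = (1/3) × exp(-1.453) = 0.078.

0.078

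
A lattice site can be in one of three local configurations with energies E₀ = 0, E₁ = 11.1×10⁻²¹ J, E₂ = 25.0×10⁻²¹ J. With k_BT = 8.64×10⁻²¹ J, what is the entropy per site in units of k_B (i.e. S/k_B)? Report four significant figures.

0.6739

Eᵢ/kT = 0, 1.28472, 2.89352.
Z = Σ e^(−Eᵢ/kT) = e^(−0) + e^(−1.28472) + e^(−2.89352) = 1.00000 + 0.276728 + 0.0553809 = 1.33211.
⟨E⟩ = Σ EᵢPᵢ = 3.34522 ×10⁻²¹ J.
S/k_B = ln Z + ⟨E⟩/kT = ln(1.33211) + 3.34522/8.64 = 0.286764 + 0.387178 = 0.6739.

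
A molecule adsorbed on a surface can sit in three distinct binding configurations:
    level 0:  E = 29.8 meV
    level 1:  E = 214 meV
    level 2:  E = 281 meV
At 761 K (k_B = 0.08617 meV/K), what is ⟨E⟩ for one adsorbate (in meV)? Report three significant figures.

k_BT = 0.08617 × 761 K = 65.575 meV.
Eᵢ/kT = 0.45444, 3.2634, 4.2852.
Z = Σ e^(−Eᵢ/kT) = e^(−0.45444) + e^(−3.2634) + e^(−4.2852) = 0.63480 + 0.038258 + 0.013771 = 0.68683.
⟨E⟩ = Σ Eᵢ e^(−Eᵢ/kT) / Z = (29.8·0.63480 + 214·0.038258 + 281·0.013771) / 0.68683 = 45.1 meV.

45.1 meV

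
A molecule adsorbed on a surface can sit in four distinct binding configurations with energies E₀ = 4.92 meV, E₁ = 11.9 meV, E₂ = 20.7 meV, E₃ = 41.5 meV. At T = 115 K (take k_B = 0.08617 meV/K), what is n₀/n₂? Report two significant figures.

k_BT = 0.08617 × 115 K = 9.910 meV.
n₀/n₂ = exp[−(E₀−E₂)/kT] = exp(−(-15.78 meV)/(9.910 meV)) = exp(1.592) = 4.9.

4.9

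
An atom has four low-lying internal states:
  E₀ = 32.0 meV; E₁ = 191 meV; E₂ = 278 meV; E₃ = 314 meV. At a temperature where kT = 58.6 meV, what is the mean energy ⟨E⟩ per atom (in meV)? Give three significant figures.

Eᵢ/kT = 0.54608, 3.2594, 4.7440, 5.3584.
Z = Σ e^(−Eᵢ/kT) = e^(−0.54608) + e^(−3.2594) + e^(−4.7440) + e^(−5.3584) = 0.57922 + 0.038411 + 0.0087038 + 0.0047084 = 0.63104.
⟨E⟩ = Σ Eᵢ e^(−Eᵢ/kT) / Z = (32.0·0.57922 + 191·0.038411 + 278·0.0087038 + 314·0.0047084) / 0.63104 = 47.2 meV.

47.2 meV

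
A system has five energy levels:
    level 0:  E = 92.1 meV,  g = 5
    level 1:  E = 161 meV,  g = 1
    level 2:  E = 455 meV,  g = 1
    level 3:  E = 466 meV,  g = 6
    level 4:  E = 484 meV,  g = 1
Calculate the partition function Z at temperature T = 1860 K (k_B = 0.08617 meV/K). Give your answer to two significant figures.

k_BT = 0.08617 × 1860 K = 160.3 meV.
Eᵢ/kT = 0.5745, 1.004, 2.838, 2.907, 3.019.
Z = Σ gᵢe^(−Eᵢ/kT) = 5·e^(−0.5745) + 1·e^(−1.004) + 1·e^(−2.838) + 6·e^(−2.907) + 1·e^(−3.019) = 2.815 + 0.3664 + 0.05854 + 0.3278 + 0.04885 = 3.617.

Z = 3.6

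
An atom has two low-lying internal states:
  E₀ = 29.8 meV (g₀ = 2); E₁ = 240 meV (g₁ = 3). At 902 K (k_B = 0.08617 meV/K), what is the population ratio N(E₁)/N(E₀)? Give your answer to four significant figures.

k_BT = 0.08617 × 902 K = 77.7253 meV.
n₁/n₀ = (g₁/g₀) exp[−(E₁−E₀)/kT] = (3/2) × exp(−(210.2 meV)/(77.7253 meV)) = (3/2) × exp(-2.70440) = 0.1004.

0.1004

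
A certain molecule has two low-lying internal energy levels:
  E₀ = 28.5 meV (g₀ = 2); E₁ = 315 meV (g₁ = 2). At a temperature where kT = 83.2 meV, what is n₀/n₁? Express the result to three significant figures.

n₀/n₁ = (g₀/g₁) exp[−(E₀−E₁)/kT] = (2/2) × exp(−(-286.5 meV)/(83.2 meV)) = (2/2) × exp(3.4435) = 31.3.

31.3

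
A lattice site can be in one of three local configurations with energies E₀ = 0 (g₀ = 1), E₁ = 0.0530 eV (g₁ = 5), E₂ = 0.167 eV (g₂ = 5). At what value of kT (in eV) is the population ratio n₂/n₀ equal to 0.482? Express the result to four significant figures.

n₂/n₀ = (g₂/g₀) exp[−(E₂−E₀)/kT] = 0.482.
⇒ (E₂−E₀)/kT = ln((5/1)/0.482) = ln(10.3734) = 2.33924.
kT = 0.167 eV / 2.33924 = 0.07139 eV.

0.07139 eV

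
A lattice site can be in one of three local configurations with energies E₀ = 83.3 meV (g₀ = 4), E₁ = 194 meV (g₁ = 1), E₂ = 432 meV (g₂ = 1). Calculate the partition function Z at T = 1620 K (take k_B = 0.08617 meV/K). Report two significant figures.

k_BT = 0.08617 × 1620 K = 139.6 meV.
Eᵢ/kT = 0.5967, 1.390, 3.095.
Z = Σ gᵢe^(−Eᵢ/kT) = 4·e^(−0.5967) + 1·e^(−1.390) + 1·e^(−3.095) = 2.203 + 0.2491 + 0.04528 = 2.497.

Z = 2.5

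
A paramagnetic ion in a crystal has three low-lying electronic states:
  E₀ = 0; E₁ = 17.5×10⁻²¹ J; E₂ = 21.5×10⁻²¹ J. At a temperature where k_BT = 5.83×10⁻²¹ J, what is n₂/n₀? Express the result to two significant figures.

n₂/n₀ = exp[−(E₂−E₀)/kT] = exp(−(21.5 ×10⁻²¹ J)/(5.83 ×10⁻²¹ J)) = exp(-3.688) = 0.025.

0.025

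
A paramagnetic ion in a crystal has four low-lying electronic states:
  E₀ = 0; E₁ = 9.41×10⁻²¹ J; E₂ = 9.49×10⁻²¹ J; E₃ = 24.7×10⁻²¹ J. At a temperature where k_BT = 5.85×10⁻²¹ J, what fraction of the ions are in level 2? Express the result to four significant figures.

0.1398

Eᵢ/kT = 0, 1.60855, 1.62222, 4.22222.
Z = Σ e^(−Eᵢ/kT) = e^(−0) + e^(−1.60855) + e^(−1.62222) + e^(−4.22222) = 1.00000 + 0.200178 + 0.197460 + 0.0146660 = 1.41230.
P₂ = e^(−E₂/kT) / Z = 0.197460/1.41230 = 0.1398.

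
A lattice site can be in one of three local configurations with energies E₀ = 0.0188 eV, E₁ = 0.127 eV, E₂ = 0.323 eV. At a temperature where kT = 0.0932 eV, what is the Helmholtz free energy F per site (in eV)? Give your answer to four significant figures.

-0.009268 eV

Eᵢ/kT = 0.201717, 1.36266, 3.46567.
Z = Σ e^(−Eᵢ/kT) = e^(−0.201717) + e^(−1.36266) + e^(−3.46567) = 0.817326 + 0.255979 + 0.0312521 = 1.10456.
F = −kT ln Z = −0.0932 × ln(1.10456) = −0.0932 × 0.0994471 = -0.009268 eV.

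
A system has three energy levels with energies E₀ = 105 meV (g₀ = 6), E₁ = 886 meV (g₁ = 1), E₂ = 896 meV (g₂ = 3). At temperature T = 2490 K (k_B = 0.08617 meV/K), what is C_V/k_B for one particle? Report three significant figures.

k_BT = 0.08617 × 2490 K = 214.56 meV.
Eᵢ/kT = 0.48937, 4.1294, 4.1760.
Z = Σ gᵢe^(−Eᵢ/kT) = 6·e^(−0.48937) + 1·e^(−4.1294) + 3·e^(−4.1760) = 3.6781 + 0.016093 + 0.046079 = 3.7403.
⟨E⟩ = 118.10 meV, ⟨E²⟩ = 24110 meV².
C_V/k_B = (⟨E²⟩ − ⟨E⟩²)/(kT)² = (24110 − 13948)/46036 = 0.221.

0.221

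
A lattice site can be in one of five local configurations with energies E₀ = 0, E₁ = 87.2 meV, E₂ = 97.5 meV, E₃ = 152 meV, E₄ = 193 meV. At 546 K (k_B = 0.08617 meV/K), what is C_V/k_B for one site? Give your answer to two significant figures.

1.0

k_BT = 0.08617 × 546 K = 47.05 meV.
Eᵢ/kT = 0, 1.853, 2.072, 3.231, 4.102.
Z = Σ e^(−Eᵢ/kT) = e^(−0) + e^(−1.853) + e^(−2.072) + e^(−3.231) + e^(−4.102) = 1.000 + 0.1568 + 0.1259 + 0.03952 + 0.01654 = 1.339.
⟨E⟩ = 26.25 meV, ⟨E²⟩ = 2926 meV².
C_V/k_B = (⟨E²⟩ − ⟨E⟩²)/(kT)² = (2926 − 689.1)/2214 = 1.0.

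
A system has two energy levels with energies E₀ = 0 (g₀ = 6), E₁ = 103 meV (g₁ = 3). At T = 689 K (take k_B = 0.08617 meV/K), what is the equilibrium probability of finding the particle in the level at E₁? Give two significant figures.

0.081

k_BT = 0.08617 × 689 K = 59.37 meV.
Eᵢ/kT = 0, 1.735.
Z = Σ gᵢe^(−Eᵢ/kT) = 6·e^(−0) + 3·e^(−1.735) = 6.000 + 0.5292 = 6.529.
P₁ = g₁ e^(−E₁/kT) / Z = 0.5292/6.529 = 0.081.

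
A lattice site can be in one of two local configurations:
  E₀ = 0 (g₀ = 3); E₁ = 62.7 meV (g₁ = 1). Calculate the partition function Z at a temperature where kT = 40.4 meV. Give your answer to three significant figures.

Z = 3.21

Eᵢ/kT = 0, 1.5520.
Z = Σ gᵢe^(−Eᵢ/kT) = 3·e^(−0) + 1·e^(−1.5520) = 3.0000 + 0.21182 = 3.2118.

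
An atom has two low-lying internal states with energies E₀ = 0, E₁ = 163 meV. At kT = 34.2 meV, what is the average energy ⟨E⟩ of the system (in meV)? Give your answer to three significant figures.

Eᵢ/kT = 0, 4.7661.
Z = Σ e^(−Eᵢ/kT) = e^(−0) + e^(−4.7661) = 1.0000 + 0.0085135 = 1.0085.
⟨E⟩ = Σ Eᵢ e^(−Eᵢ/kT) / Z = (0·1.0000 + 163·0.0085135) / 1.0085 = 1.38 meV.

1.38 meV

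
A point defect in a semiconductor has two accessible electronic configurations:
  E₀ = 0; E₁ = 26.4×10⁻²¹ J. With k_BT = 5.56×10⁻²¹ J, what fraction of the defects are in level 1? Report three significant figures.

Eᵢ/kT = 0, 4.7482.
Z = Σ e^(−Eᵢ/kT) = e^(−0) + e^(−4.7482) = 1.0000 + 0.0086673 = 1.0087.
P₁ = e^(−E₁/kT) / Z = 0.0086673/1.0087 = 0.00859.

0.00859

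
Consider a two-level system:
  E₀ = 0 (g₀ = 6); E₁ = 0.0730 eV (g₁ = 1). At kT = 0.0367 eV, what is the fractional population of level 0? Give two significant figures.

0.98

Eᵢ/kT = 0, 1.989.
Z = Σ gᵢe^(−Eᵢ/kT) = 6·e^(−0) + 1·e^(−1.989) = 6.000 + 0.1368 = 6.137.
P₀ = g₀ e^(−E₀/kT) / Z = 6.000/6.137 = 0.98.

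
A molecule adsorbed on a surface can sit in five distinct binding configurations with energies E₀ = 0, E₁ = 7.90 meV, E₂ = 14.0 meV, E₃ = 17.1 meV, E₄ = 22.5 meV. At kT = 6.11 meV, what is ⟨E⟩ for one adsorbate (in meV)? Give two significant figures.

3.6 meV

Eᵢ/kT = 0, 1.293, 2.291, 2.799, 3.682.
Z = Σ e^(−Eᵢ/kT) = e^(−0) + e^(−1.293) + e^(−2.291) + e^(−2.799) + e^(−3.682) = 1.000 + 0.2744 + 0.1012 + 0.06087 + 0.02517 = 1.462.
⟨E⟩ = Σ Eᵢ e^(−Eᵢ/kT) / Z = (0·1.000 + 7.90·0.2744 + 14.0·0.1012 + 17.1·0.06087 + 22.5·0.02517) / 1.462 = 3.6 meV.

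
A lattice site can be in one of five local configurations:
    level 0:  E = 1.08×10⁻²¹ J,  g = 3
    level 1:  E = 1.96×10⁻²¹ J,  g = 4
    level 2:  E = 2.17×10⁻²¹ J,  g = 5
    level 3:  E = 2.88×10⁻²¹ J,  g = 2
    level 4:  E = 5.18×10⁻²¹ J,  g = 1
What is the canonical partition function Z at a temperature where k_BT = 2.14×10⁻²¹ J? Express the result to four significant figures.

Z = 5.835

Eᵢ/kT = 0.504673, 0.915888, 1.01402, 1.34579, 2.42056.
Z = Σ gᵢe^(−Eᵢ/kT) = 3·e^(−0.504673) + 4·e^(−0.915888) + 5·e^(−1.01402) + 2·e^(−1.34579) + 1·e^(−2.42056) = 1.81111 + 1.60064 + 1.81379 + 0.520668 + 0.0888718 = 5.83508.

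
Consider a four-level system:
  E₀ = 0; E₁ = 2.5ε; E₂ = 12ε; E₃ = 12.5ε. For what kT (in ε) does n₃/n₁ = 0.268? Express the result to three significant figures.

7.59 ε

n₃/n₁ = exp[−(E₃−E₁)/kT] = 0.268.
⇒ (E₃−E₁)/kT = ln(1/0.268) = ln(3.7313) = 1.3168.
kT = 10.0ε / 1.3168 = 7.59 ε.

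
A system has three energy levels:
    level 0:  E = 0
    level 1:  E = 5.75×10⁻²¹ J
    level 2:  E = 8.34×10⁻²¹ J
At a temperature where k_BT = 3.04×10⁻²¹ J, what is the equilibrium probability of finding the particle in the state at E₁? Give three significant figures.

Eᵢ/kT = 0, 1.8914, 2.7434.
Z = Σ e^(−Eᵢ/kT) = e^(−0) + e^(−1.8914) + e^(−2.7434) = 1.0000 + 0.15086 + 0.064351 = 1.2152.
P₁ = e^(−E₁/kT) / Z = 0.15086/1.2152 = 0.124.

0.124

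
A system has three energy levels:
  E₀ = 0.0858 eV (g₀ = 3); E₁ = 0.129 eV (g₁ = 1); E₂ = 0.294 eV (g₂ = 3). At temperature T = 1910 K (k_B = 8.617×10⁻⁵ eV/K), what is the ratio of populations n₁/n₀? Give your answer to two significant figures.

k_BT = 8.617×10⁻⁵ × 1910 K = 0.1646 eV.
n₁/n₀ = (g₁/g₀) exp[−(E₁−E₀)/kT] = (1/3) × exp(−(0.0432 eV)/(0.1646 eV)) = (1/3) × exp(-0.2625) = 0.26.

0.26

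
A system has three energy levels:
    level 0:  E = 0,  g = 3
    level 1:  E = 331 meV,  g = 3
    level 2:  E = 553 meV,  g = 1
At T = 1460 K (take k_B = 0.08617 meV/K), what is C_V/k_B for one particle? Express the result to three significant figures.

k_BT = 0.08617 × 1460 K = 125.81 meV.
Eᵢ/kT = 0, 2.6310, 4.3955.
Z = Σ gᵢe^(−Eᵢ/kT) = 3·e^(−0) + 3·e^(−2.6310) + 1·e^(−4.3955) = 3.0000 + 0.21602 + 0.012333 = 3.2284.
⟨E⟩ = 24.261 meV, ⟨E²⟩ = 8499.2 meV².
C_V/k_B = (⟨E²⟩ − ⟨E⟩²)/(kT)² = (8499.2 − 588.60)/15828 = 0.500.

0.500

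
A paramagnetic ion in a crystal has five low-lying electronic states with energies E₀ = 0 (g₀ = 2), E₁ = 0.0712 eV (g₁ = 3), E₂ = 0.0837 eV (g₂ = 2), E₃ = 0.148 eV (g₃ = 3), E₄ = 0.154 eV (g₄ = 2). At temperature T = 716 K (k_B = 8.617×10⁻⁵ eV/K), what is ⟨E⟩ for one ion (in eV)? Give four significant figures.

k_BT = 8.617×10⁻⁵ × 716 K = 0.0616977 eV.
Eᵢ/kT = 0, 1.15401, 1.35661, 2.39879, 2.49604.
Z = Σ gᵢe^(−Eᵢ/kT) = 2·e^(−0) + 3·e^(−1.15401) + 2·e^(−1.35661) + 3·e^(−2.39879) + 2·e^(−2.49604) = 2.00000 + 0.946109 + 0.515065 + 0.272483 + 0.164821 = 3.89848.
⟨E⟩ = Σ Eᵢ gᵢe^(−Eᵢ/kT) / Z = (0·2.00000 + 0.0712·0.946109 + 0.0837·0.515065 + 0.148·0.272483 + 0.154·0.164821) / 3.89848 = 0.04519 eV.

0.04519 eV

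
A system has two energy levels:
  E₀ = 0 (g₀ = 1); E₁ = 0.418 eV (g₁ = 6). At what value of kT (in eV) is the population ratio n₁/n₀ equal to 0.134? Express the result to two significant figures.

0.11 eV

n₁/n₀ = (g₁/g₀) exp[−(E₁−E₀)/kT] = 0.134.
⇒ (E₁−E₀)/kT = ln((6/1)/0.134) = ln(44.78) = 3.802.
kT = 0.418 eV / 3.802 = 0.11 eV.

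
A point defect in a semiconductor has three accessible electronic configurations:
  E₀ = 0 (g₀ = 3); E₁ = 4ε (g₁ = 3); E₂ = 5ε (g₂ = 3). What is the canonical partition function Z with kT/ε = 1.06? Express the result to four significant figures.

Z = 3.096

Eᵢ/kT = 0, 3.77358, 4.71698.
Z = Σ gᵢe^(−Eᵢ/kT) = 3·e^(−0) + 3·e^(−3.77358) + 3·e^(−4.71698) = 3.00000 + 0.0689091 + 0.0268264 = 3.09574.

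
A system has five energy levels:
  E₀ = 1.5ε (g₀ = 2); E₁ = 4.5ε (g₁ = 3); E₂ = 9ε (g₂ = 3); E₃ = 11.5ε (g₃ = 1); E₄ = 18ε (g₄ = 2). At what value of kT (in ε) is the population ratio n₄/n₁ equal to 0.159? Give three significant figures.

n₄/n₁ = (g₄/g₁) exp[−(E₄−E₁)/kT] = 0.159.
⇒ (E₄−E₁)/kT = ln((2/3)/0.159) = ln(4.1929) = 1.4334.
kT = 13.5ε / 1.4334 = 9.42 ε.

9.42 ε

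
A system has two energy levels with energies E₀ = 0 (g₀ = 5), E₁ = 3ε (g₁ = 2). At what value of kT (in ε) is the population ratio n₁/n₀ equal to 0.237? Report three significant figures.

n₁/n₀ = (g₁/g₀) exp[−(E₁−E₀)/kT] = 0.237.
⇒ (E₁−E₀)/kT = ln((2/5)/0.237) = ln(1.6878) = 0.52343.
kT = 3ε / 0.52343 = 5.73 ε.

5.73 ε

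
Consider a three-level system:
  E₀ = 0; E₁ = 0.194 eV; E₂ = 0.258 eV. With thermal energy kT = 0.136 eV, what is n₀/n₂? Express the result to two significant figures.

n₀/n₂ = exp[−(E₀−E₂)/kT] = exp(−(-0.258 eV)/(0.136 eV)) = exp(1.897) = 6.7.

6.7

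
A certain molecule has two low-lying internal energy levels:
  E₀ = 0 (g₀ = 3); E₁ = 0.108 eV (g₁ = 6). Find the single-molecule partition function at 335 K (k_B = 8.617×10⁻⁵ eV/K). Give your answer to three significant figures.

Z = 3.14

k_BT = 8.617×10⁻⁵ × 335 K = 0.028867 eV.
Eᵢ/kT = 0, 3.7413.
Z = Σ gᵢe^(−Eᵢ/kT) = 3·e^(−0) + 6·e^(−3.7413) = 3.0000 + 0.14234 = 3.1423.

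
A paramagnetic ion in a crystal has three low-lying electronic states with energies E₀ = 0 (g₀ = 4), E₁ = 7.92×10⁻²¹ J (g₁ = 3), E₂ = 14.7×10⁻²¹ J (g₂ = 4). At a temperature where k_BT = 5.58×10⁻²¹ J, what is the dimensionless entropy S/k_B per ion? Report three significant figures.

1.97

Eᵢ/kT = 0, 1.4194, 2.6344.
Z = Σ gᵢe^(−Eᵢ/kT) = 4·e^(−0) + 3·e^(−1.4194) + 4·e^(−2.6344) = 4.0000 + 0.72558 + 0.28705 = 5.0126.
⟨E⟩ = Σ EᵢPᵢ = 1.9882 ×10⁻²¹ J.
S/k_B = ln Z + ⟨E⟩/kT = ln(5.0126) + 1.9882/5.58 = 1.6120 + 0.35631 = 1.97.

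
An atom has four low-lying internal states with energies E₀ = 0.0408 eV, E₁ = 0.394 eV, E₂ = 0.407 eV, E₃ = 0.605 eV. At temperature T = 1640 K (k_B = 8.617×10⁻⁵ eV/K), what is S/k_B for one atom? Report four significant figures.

0.5642

k_BT = 8.617×10⁻⁵ × 1640 K = 0.141319 eV.
Eᵢ/kT = 0.288709, 2.78802, 2.88001, 4.28109.
Z = Σ e^(−Eᵢ/kT) = e^(−0.288709) + e^(−2.78802) + e^(−2.88001) + e^(−4.28109) = 0.749230 + 0.0615429 + 0.0561342 + 0.0138276 = 0.880735.
⟨E⟩ = Σ EᵢPᵢ = 0.0976784 eV.
S/k_B = ln Z + ⟨E⟩/kT = ln(0.880735) + 0.0976784/0.141319 = -0.126998 + 0.691191 = 0.5642.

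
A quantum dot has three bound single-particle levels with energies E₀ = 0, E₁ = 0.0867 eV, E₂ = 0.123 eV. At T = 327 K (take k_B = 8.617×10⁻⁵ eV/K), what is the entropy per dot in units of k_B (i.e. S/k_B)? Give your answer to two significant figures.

k_BT = 8.617×10⁻⁵ × 327 K = 0.02818 eV.
Eᵢ/kT = 0, 3.077, 4.365.
Z = Σ e^(−Eᵢ/kT) = e^(−0) + e^(−3.077) + e^(−4.365) = 1.000 + 0.04610 + 0.01271 = 1.059.
⟨E⟩ = Σ EᵢPᵢ = 0.005250 eV.
S/k_B = ln Z + ⟨E⟩/kT = ln(1.059) + 0.005250/0.02818 = 0.05733 + 0.1863 = 0.24.

0.24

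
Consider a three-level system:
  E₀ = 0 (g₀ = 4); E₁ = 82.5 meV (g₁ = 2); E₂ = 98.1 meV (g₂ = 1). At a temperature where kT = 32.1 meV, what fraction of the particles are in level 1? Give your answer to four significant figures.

0.03644

Eᵢ/kT = 0, 2.57009, 3.05607.
Z = Σ gᵢe^(−Eᵢ/kT) = 4·e^(−0) + 2·e^(−2.57009) + 1·e^(−3.05607) = 4.00000 + 0.153057 + 0.0470723 = 4.20013.
P₁ = g₁ e^(−E₁/kT) / Z = 0.153057/4.20013 = 0.03644.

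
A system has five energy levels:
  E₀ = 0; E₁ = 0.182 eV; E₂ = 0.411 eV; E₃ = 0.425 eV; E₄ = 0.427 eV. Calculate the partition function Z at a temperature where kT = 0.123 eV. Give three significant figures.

Eᵢ/kT = 0, 1.4797, 3.3415, 3.4553, 3.4715.
Z = Σ e^(−Eᵢ/kT) = e^(−0) + e^(−1.4797) + e^(−3.3415) + e^(−3.4553) + e^(−3.4715) = 1.0000 + 0.22771 + 0.035384 + 0.031578 + 0.031070 = 1.3257.

Z = 1.33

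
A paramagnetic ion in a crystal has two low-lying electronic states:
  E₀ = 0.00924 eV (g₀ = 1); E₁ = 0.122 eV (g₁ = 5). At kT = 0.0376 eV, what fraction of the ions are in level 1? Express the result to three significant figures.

0.199

Eᵢ/kT = 0.24574, 3.2447.
Z = Σ gᵢe^(−Eᵢ/kT) = 1·e^(−0.24574) + 5·e^(−3.2447) = 0.78213 + 0.19490 = 0.97703.
P₁ = g₁ e^(−E₁/kT) / Z = 0.19490/0.97703 = 0.199.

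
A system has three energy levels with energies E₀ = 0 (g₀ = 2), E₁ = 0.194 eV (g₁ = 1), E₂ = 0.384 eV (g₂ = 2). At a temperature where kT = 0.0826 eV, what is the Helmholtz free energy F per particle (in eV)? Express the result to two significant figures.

-0.062 eV

Eᵢ/kT = 0, 2.349, 4.649.
Z = Σ gᵢe^(−Eᵢ/kT) = 2·e^(−0) + 1·e^(−2.349) + 2·e^(−4.649) = 2.000 + 0.09546 + 0.01914 = 2.115.
F = −kT ln Z = −0.0826 × ln(2.115) = −0.0826 × 0.7491 = -0.062 eV.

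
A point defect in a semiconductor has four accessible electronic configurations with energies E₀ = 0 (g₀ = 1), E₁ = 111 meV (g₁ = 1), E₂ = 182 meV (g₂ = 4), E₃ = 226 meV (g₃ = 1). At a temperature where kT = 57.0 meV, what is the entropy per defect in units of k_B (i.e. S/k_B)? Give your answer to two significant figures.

0.94

Eᵢ/kT = 0, 1.947, 3.193, 3.965.
Z = Σ gᵢe^(−Eᵢ/kT) = 1·e^(−0) + 1·e^(−1.947) + 4·e^(−3.193) + 1·e^(−3.965) = 1.000 + 0.1427 + 0.1642 + 0.01897 = 1.326.
⟨E⟩ = Σ EᵢPᵢ = 37.72 meV.
S/k_B = ln Z + ⟨E⟩/kT = ln(1.326) + 37.72/57.0 = 0.2822 + 0.6618 = 0.94.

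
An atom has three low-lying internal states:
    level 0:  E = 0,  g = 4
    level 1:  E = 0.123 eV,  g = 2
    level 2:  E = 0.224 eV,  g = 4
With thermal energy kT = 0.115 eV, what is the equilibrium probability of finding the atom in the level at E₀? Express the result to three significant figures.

0.761

Eᵢ/kT = 0, 1.0696, 1.9478.
Z = Σ gᵢe^(−Eᵢ/kT) = 4·e^(−0) + 2·e^(−1.0696) + 4·e^(−1.9478) = 4.0000 + 0.68629 + 0.57035 = 5.2566.
P₀ = g₀ e^(−E₀/kT) / Z = 4.0000/5.2566 = 0.761.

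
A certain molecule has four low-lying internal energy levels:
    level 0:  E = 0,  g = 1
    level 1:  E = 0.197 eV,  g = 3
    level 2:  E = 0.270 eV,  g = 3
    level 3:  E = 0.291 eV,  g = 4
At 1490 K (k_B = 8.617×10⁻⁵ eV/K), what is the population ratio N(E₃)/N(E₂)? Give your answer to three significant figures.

1.13

k_BT = 8.617×10⁻⁵ × 1490 K = 0.12839 eV.
n₃/n₂ = (g₃/g₂) exp[−(E₃−E₂)/kT] = (4/3) × exp(−(0.021 eV)/(0.12839 eV)) = (4/3) × exp(-0.16356) = 1.13.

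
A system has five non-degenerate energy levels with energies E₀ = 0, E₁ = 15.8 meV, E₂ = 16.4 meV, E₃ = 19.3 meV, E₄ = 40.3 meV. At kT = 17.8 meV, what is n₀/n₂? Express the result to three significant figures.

2.51

n₀/n₂ = exp[−(E₀−E₂)/kT] = exp(−(-16.4 meV)/(17.8 meV)) = exp(0.92135) = 2.51.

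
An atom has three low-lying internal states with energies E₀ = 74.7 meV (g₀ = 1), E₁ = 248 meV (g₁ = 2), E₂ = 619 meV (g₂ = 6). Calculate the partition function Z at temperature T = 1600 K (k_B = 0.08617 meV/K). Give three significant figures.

Z = 0.980

k_BT = 0.08617 × 1600 K = 137.87 meV.
Eᵢ/kT = 0.54181, 1.7988, 4.4897.
Z = Σ gᵢe^(−Eᵢ/kT) = 1·e^(−0.54181) + 2·e^(−1.7988) + 6·e^(−4.4897) = 0.58169 + 0.33099 + 0.067344 = 0.98002.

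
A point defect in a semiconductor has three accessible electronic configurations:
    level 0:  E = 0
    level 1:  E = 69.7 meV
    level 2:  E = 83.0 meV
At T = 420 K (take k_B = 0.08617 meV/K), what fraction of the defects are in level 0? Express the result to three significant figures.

k_BT = 0.08617 × 420 K = 36.191 meV.
Eᵢ/kT = 0, 1.9259, 2.2934.
Z = Σ e^(−Eᵢ/kT) = e^(−0) + e^(−1.9259) + e^(−2.2934) = 1.0000 + 0.14574 + 0.10092 = 1.2467.
P₀ = e^(−E₀/kT) / Z = 1.0000/1.2467 = 0.802.

0.802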